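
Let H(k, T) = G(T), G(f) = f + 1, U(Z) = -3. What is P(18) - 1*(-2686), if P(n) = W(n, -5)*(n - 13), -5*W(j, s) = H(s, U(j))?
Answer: 2688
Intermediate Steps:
G(f) = 1 + f
H(k, T) = 1 + T
W(j, s) = 2/5 (W(j, s) = -(1 - 3)/5 = -1/5*(-2) = 2/5)
P(n) = -26/5 + 2*n/5 (P(n) = 2*(n - 13)/5 = 2*(-13 + n)/5 = -26/5 + 2*n/5)
P(18) - 1*(-2686) = (-26/5 + (2/5)*18) - 1*(-2686) = (-26/5 + 36/5) + 2686 = 2 + 2686 = 2688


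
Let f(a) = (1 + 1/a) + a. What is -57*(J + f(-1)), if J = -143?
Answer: 8208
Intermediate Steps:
f(a) = 1 + a + 1/a (f(a) = (1 + 1/a) + a = 1 + a + 1/a)
-57*(J + f(-1)) = -57*(-143 + (1 - 1 + 1/(-1))) = -57*(-143 + (1 - 1 - 1)) = -57*(-143 - 1) = -57*(-144) = 8208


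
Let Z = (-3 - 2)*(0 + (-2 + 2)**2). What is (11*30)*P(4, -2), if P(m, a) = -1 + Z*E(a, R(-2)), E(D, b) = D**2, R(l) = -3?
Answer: -330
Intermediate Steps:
Z = 0 (Z = -5*(0 + 0**2) = -5*(0 + 0) = -5*0 = 0)
P(m, a) = -1 (P(m, a) = -1 + 0*a**2 = -1 + 0 = -1)
(11*30)*P(4, -2) = (11*30)*(-1) = 330*(-1) = -330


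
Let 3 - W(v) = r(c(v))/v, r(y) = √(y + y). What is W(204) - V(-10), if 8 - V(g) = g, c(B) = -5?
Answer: -15 - I*√10/204 ≈ -15.0 - 0.015501*I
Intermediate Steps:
V(g) = 8 - g
r(y) = √2*√y (r(y) = √(2*y) = √2*√y)
W(v) = 3 - I*√10/v (W(v) = 3 - √2*√(-5)/v = 3 - √2*(I*√5)/v = 3 - I*√10/v)
W(204) - V(-10) = (3 - 1*I*√10/204) - (8 - 1*(-10)) = (3 - 1*I*√10*1/204) - (8 + 10) = (3 - I*√10/204) - 1*18 = (3 - I*√10/204) - 18 = -15 - I*√10/204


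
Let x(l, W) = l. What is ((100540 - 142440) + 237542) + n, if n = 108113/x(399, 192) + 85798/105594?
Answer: 1375706705896/7022001 ≈ 1.9591e+5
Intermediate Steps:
n = 1908386254/7022001 (n = 108113/399 + 85798/105594 = 108113*(1/399) + 85798*(1/105594) = 108113/399 + 42899/52797 = 1908386254/7022001 ≈ 271.77)
((100540 - 142440) + 237542) + n = ((100540 - 142440) + 237542) + 1908386254/7022001 = (-41900 + 237542) + 1908386254/7022001 = 195642 + 1908386254/7022001 = 1375706705896/7022001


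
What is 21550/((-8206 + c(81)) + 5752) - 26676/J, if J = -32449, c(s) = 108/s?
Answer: -950772921/119379871 ≈ -7.9643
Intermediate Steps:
21550/((-8206 + c(81)) + 5752) - 26676/J = 21550/((-8206 + 108/81) + 5752) - 26676/(-32449) = 21550/((-8206 + 108*(1/81)) + 5752) - 26676*(-1/32449) = 21550/((-8206 + 4/3) + 5752) + 26676/32449 = 21550/(-24614/3 + 5752) + 26676/32449 = 21550/(-7358/3) + 26676/32449 = 21550*(-3/7358) + 26676/32449 = -32325/3679 + 26676/32449 = -950772921/119379871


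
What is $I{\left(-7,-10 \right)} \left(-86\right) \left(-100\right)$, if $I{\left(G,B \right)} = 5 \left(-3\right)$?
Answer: $-129000$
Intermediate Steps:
$I{\left(G,B \right)} = -15$
$I{\left(-7,-10 \right)} \left(-86\right) \left(-100\right) = \left(-15\right) \left(-86\right) \left(-100\right) = 1290 \left(-100\right) = -129000$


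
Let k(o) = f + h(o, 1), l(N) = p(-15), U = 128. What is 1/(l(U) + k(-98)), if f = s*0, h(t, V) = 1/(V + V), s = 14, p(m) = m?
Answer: -2/29 ≈ -0.068966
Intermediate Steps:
h(t, V) = 1/(2*V)
f = 0 (f = 14*0 = 0)
l(N) = -15
k(o) = 1/2 (k(o) = 0 + (1/2)/1 = 0 + (1/2)*1 = 0 + 1/2 = 1/2)
1/(l(U) + k(-98)) = 1/(-15 + 1/2) = 1/(-29/2) = -2/29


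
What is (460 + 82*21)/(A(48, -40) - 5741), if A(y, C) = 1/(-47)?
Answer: -51277/134914 ≈ -0.38007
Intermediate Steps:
A(y, C) = -1/47
(460 + 82*21)/(A(48, -40) - 5741) = (460 + 82*21)/(-1/47 - 5741) = (460 + 1722)/(-269828/47) = 2182*(-47/269828) = -51277/134914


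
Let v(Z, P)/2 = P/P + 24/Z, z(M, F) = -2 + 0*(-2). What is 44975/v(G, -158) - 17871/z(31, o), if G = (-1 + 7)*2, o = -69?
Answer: 49294/3 ≈ 16431.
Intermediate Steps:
z(M, F) = -2 (z(M, F) = -2 + 0 = -2)
G = 12 (G = 6*2 = 12)
v(Z, P) = 2 + 48/Z (v(Z, P) = 2*(P/P + 24/Z) = 2*(1 + 24/Z) = 2 + 48/Z)
44975/v(G, -158) - 17871/z(31, o) = 44975/(2 + 48/12) - 17871/(-2) = 44975/(2 + 48*(1/12)) - 17871*(-½) = 44975/(2 + 4) + 17871/2 = 44975/6 + 17871/2 = 49294/3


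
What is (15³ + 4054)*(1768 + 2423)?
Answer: 31134939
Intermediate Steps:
(15³ + 4054)*(1768 + 2423) = (3375 + 4054)*4191 = 7429*4191 = 31134939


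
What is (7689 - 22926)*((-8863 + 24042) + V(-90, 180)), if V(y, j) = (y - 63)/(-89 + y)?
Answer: -41401884978/179 ≈ -2.3130e+8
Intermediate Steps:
V(y, j) = (-63 + y)/(-89 + y)
(7689 - 22926)*((-8863 + 24042) + V(-90, 180)) = (7689 - 22926)*((-8863 + 24042) + (-63 - 90)/(-89 - 90)) = -15237*(15179 - 153/(-179)) = -15237*(15179 - 1/179*(-153)) = -15237*(15179 + 153/179) = -15237*2717194/179 = -41401884978/179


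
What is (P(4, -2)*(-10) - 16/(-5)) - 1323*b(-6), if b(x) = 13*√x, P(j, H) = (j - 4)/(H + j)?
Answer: 16/5 - 17199*I*√6 ≈ 3.2 - 42129.0*I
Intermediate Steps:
P(j, H) = (-4 + j)/(H + j)
(P(4, -2)*(-10) - 16/(-5)) - 1323*b(-6) = (((-4 + 4)/(-2 + 4))*(-10) - 16/(-5)) - 17199*√(-6) = ((0/2)*(-10) - 16*(-⅕)) - 17199*I*√6 = (((½)*0)*(-10) + 16/5) - 17199*I*√6 = (0*(-10) + 16/5) - 17199*I*√6 = (0 + 16/5) - 17199*I*√6 = 16/5 - 17199*I*√6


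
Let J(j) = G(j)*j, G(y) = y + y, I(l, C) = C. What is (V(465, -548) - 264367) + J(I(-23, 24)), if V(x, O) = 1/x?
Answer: -122394974/465 ≈ -2.6322e+5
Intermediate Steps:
G(y) = 2*y
J(j) = 2*j² (J(j) = (2*j)*j = 2*j²)
(V(465, -548) - 264367) + J(I(-23, 24)) = (1/465 - 264367) + 2*24² = (1/465 - 264367) + 2*576 = -122930654/465 + 1152 = -122394974/465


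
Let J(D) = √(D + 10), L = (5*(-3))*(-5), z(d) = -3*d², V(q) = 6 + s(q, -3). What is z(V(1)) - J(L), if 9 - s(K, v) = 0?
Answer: -675 - √85 ≈ -684.22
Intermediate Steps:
s(K, v) = 9 (s(K, v) = 9 - 1*0 = 9 + 0 = 9)
V(q) = 15 (V(q) = 6 + 9 = 15)
L = 75 (L = -15*(-5) = 75)
J(D) = √(10 + D)
z(V(1)) - J(L) = -3*15² - √(10 + 75) = -3*225 - √85 = -675 - √85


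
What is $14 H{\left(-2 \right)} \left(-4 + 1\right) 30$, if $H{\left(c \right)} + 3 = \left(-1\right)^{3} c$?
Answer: $1260$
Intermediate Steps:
$H{\left(c \right)} = -3 - c$ ($H{\left(c \right)} = -3 + \left(-1\right)^{3} c = -3 - c$)
$14 H{\left(-2 \right)} \left(-4 + 1\right) 30 = 14 \left(-3 - -2\right) \left(-4 + 1\right) 30 = 14 \left(-3 + 2\right) \left(-3\right) 30 = 14 \left(\left(-1\right) \left(-3\right)\right) 30 = 14 \cdot 3 \cdot 30 = 42 \cdot 30 = 1260$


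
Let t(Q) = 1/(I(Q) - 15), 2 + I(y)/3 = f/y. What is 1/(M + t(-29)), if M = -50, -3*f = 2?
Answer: -607/30379 ≈ -0.019981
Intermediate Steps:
f = -⅔ (f = -⅓*2 = -⅔ ≈ -0.66667)
I(y) = -6 - 2/y (I(y) = -6 + 3*(-2/(3*y)) = -6 - 2/y)
t(Q) = 1/(-21 - 2/Q) (t(Q) = 1/((-6 - 2/Q) - 15) = 1/(-21 - 2/Q))
1/(M + t(-29)) = 1/(-50 - 1*(-29)/(2 + 21*(-29))) = 1/(-50 - 1*(-29)/(2 - 609)) = 1/(-50 - 1*(-29)/(-607)) = 1/(-50 - 1*(-29)*(-1/607)) = 1/(-50 - 29/607) = 1/(-30379/607) = -607/30379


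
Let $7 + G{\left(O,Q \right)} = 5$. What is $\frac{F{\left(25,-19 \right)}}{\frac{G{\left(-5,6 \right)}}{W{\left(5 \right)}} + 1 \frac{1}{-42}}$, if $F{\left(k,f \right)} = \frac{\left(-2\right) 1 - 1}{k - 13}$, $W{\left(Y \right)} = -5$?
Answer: $- \frac{105}{158} \approx -0.66456$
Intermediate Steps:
$G{\left(O,Q \right)} = -2$ ($G{\left(O,Q \right)} = -7 + 5 = -2$)
$F{\left(k,f \right)} = - \frac{3}{-13 + k}$ ($F{\left(k,f \right)} = \frac{-2 - 1}{-13 + k} = - \frac{3}{-13 + k}$)
$\frac{F{\left(25,-19 \right)}}{\frac{G{\left(-5,6 \right)}}{W{\left(5 \right)}} + 1 \frac{1}{-42}} = \frac{\left(-3\right) \frac{1}{-13 + 25}}{- \frac{2}{-5} + 1 \frac{1}{-42}} = \frac{\left(-3\right) \frac{1}{12}}{\left(-2\right) \left(- \frac{1}{5}\right) + 1 \left(- \frac{1}{42}\right)} = \frac{\left(-3\right) \frac{1}{12}}{\frac{2}{5} - \frac{1}{42}} = - \frac{1}{4 \cdot \frac{79}{210}} = \left(- \frac{1}{4}\right) \frac{210}{79} = - \frac{105}{158}$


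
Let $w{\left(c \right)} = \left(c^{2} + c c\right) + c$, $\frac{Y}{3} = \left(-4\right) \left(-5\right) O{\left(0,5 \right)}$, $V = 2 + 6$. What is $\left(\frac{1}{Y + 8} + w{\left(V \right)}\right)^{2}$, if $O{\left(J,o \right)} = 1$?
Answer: $\frac{85544001}{4624} \approx 18500.0$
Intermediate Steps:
$V = 8$
$Y = 60$ ($Y = 3 \left(-4\right) \left(-5\right) 1 = 3 \cdot 20 \cdot 1 = 3 \cdot 20 = 60$)
$w{\left(c \right)} = c + 2 c^{2}$ ($w{\left(c \right)} = \left(c^{2} + c^{2}\right) + c = 2 c^{2} + c = c + 2 c^{2}$)
$\left(\frac{1}{Y + 8} + w{\left(V \right)}\right)^{2} = \left(\frac{1}{60 + 8} + 8 \left(1 + 2 \cdot 8\right)\right)^{2} = \left(\frac{1}{68} + 8 \left(1 + 16\right)\right)^{2} = \left(\frac{1}{68} + 8 \cdot 17\right)^{2} = \left(\frac{1}{68} + 136\right)^{2} = \left(\frac{9249}{68}\right)^{2} = \frac{85544001}{4624}$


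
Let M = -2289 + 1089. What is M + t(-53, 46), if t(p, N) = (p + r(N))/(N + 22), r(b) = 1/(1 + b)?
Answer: -1918845/1598 ≈ -1200.8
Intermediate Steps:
M = -1200
t(p, N) = (p + 1/(1 + N))/(22 + N) (t(p, N) = (p + 1/(1 + N))/(N + 22) = (p + 1/(1 + N))/(22 + N))
M + t(-53, 46) = -1200 + (1 - 53*(1 + 46))/((1 + 46)*(22 + 46)) = -1200 + (1 - 53*47)/(47*68) = -1200 + (1/47)*(1/68)*(1 - 2491) = -1200 + (1/47)*(1/68)*(-2490) = -1200 - 1245/1598 = -1918845/1598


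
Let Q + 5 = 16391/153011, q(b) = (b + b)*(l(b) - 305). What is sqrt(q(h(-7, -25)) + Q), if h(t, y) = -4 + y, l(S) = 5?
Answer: 4*sqrt(25453788542381)/153011 ≈ 131.89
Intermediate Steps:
q(b) = -600*b (q(b) = (b + b)*(5 - 305) = (2*b)*(-300) = -600*b)
Q = -748664/153011 (Q = -5 + 16391/153011 = -748664/153011 ≈ -4.8929)
sqrt(q(h(-7, -25)) + Q) = sqrt(-600*(-4 - 25) - 748664/153011) = sqrt(-600*(-29) - 748664/153011) = sqrt(17400 - 748664/153011) = sqrt(2661642736/153011) = 4*sqrt(25453788542381)/153011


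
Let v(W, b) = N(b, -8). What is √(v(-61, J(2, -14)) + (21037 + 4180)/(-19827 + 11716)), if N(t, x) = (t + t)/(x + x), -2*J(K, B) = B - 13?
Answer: I*√5048846059/32444 ≈ 2.1901*I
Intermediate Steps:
J(K, B) = 13/2 - B/2 (J(K, B) = -(B - 13)/2 = -(-13 + B)/2 = 13/2 - B/2)
N(t, x) = t/x (N(t, x) = (2*t)/((2*x)) = (2*t)*(1/(2*x)) = t/x)
v(W, b) = -b/8 (v(W, b) = b/(-8) = b*(-⅛) = -b/8)
√(v(-61, J(2, -14)) + (21037 + 4180)/(-19827 + 11716)) = √(-(13/2 - ½*(-14))/8 + (21037 + 4180)/(-19827 + 11716)) = √(-(13/2 + 7)/8 + 25217/(-8111)) = √(-⅛*27/2 + 25217*(-1/8111)) = √(-27/16 - 25217/8111) = √(-622469/129776) = I*√5048846059/32444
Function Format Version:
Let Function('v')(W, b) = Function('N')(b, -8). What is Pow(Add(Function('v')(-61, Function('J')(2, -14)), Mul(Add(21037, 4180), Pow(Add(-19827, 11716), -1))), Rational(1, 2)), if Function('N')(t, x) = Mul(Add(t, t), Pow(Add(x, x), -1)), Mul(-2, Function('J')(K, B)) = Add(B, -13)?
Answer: Mul(Rational(1, 32444), I, Pow(5048846059, Rational(1, 2))) ≈ Mul(2.1901, I)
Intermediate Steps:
Function('J')(K, B) = Add(Rational(13, 2), Mul(Rational(-1, 2), B)) (Function('J')(K, B) = Mul(Rational(-1, 2), Add(B, -13)) = Mul(Rational(-1, 2), Add(-13, B)) = Add(Rational(13, 2), Mul(Rational(-1, 2), B)))
Function('N')(t, x) = Mul(t, Pow(x, -1)) (Function('N')(t, x) = Mul(Mul(2, t), Pow(Mul(2, x), -1)) = Mul(Mul(2, t), Mul(Rational(1, 2), Pow(x, -1))) = Mul(t, Pow(x, -1)))
Function('v')(W, b) = Mul(Rational(-1, 8), b) (Function('v')(W, b) = Mul(b, Pow(-8, -1)) = Mul(b, Rational(-1, 8)) = Mul(Rational(-1, 8), b))
Pow(Add(Function('v')(-61, Function('J')(2, -14)), Mul(Add(21037, 4180), Pow(Add(-19827, 11716), -1))), Rational(1, 2)) = Pow(Add(Mul(Rational(-1, 8), Add(Rational(13, 2), Mul(Rational(-1, 2), -14))), Mul(Add(21037, 4180), Pow(Add(-19827, 11716), -1))), Rational(1, 2)) = Pow(Add(Mul(Rational(-1, 8), Add(Rational(13, 2), 7)), Mul(25217, Pow(-8111, -1))), Rational(1, 2)) = Pow(Add(Mul(Rational(-1, 8), Rational(27, 2)), Mul(25217, Rational(-1, 8111))), Rational(1, 2)) = Pow(Add(Rational(-27, 16), Rational(-25217, 8111)), Rational(1, 2)) = Pow(Rational(-622469, 129776), Rational(1, 2)) = Mul(Rational(1, 32444), I, Pow(5048846059, Rational(1, 2)))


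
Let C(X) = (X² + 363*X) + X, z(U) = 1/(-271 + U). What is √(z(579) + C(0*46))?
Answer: √77/154 ≈ 0.056980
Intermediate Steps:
C(X) = X² + 364*X
√(z(579) + C(0*46)) = √(1/(-271 + 579) + (0*46)*(364 + 0*46)) = √(1/308 + 0*(364 + 0)) = √(1/308 + 0*364) = √(1/308 + 0) = √(1/308) = √77/154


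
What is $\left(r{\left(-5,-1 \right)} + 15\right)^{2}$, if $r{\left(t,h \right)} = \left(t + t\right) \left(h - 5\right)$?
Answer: $5625$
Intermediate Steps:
$r{\left(t,h \right)} = 2 t \left(-5 + h\right)$
$\left(r{\left(-5,-1 \right)} + 15\right)^{2} = \left(2 \left(-5\right) \left(-5 - 1\right) + 15\right)^{2} = \left(2 \left(-5\right) \left(-6\right) + 15\right)^{2} = \left(60 + 15\right)^{2} = 75^{2} = 5625$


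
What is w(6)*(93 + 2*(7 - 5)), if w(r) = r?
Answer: 582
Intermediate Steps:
w(6)*(93 + 2*(7 - 5)) = 6*(93 + 2*(7 - 5)) = 6*(93 + 2*2) = 6*(93 + 4) = 6*97 = 582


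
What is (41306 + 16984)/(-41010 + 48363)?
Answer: 19430/2451 ≈ 7.9274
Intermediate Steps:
(41306 + 16984)/(-41010 + 48363) = 58290/7353 = 58290*(1/7353) = 19430/2451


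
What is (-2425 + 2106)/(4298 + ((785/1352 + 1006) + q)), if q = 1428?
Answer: -431288/9102449 ≈ -0.047382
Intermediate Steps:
(-2425 + 2106)/(4298 + ((785/1352 + 1006) + q)) = (-2425 + 2106)/(4298 + ((785/1352 + 1006) + 1428)) = -319/(4298 + ((785*(1/1352) + 1006) + 1428)) = -319/(4298 + ((785/1352 + 1006) + 1428)) = -319/(4298 + (1360897/1352 + 1428)) = -319/(4298 + 3291553/1352) = -319/9102449/1352 = -319*1352/9102449 = -431288/9102449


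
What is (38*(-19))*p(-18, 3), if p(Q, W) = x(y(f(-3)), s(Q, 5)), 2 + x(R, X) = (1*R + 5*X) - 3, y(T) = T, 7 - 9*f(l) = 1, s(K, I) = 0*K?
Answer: 9386/3 ≈ 3128.7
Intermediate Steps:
s(K, I) = 0
f(l) = ⅔ (f(l) = 7/9 - ⅑*1 = 7/9 - ⅑ = ⅔)
x(R, X) = -5 + R + 5*X (x(R, X) = -2 + ((1*R + 5*X) - 3) = -2 + ((R + 5*X) - 3) = -2 + (-3 + R + 5*X) = -5 + R + 5*X)
p(Q, W) = -13/3 (p(Q, W) = -5 + ⅔ + 5*0 = -5 + ⅔ + 0 = -13/3)
(38*(-19))*p(-18, 3) = (38*(-19))*(-13/3) = -722*(-13/3) = 9386/3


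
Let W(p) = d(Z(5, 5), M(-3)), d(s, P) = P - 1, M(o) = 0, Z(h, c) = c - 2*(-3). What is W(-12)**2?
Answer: 1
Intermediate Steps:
Z(h, c) = 6 + c (Z(h, c) = c + 6 = 6 + c)
d(s, P) = -1 + P
W(p) = -1 (W(p) = -1 + 0 = -1)
W(-12)**2 = (-1)**2 = 1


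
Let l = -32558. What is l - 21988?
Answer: -54546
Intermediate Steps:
l - 21988 = -32558 - 21988 = -54546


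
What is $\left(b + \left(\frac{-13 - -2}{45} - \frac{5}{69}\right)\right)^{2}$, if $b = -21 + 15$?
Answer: $\frac{42745444}{1071225} \approx 39.903$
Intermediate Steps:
$b = -6$
$\left(b + \left(\frac{-13 - -2}{45} - \frac{5}{69}\right)\right)^{2} = \left(-6 + \left(\frac{-13 - -2}{45} - \frac{5}{69}\right)\right)^{2} = \left(-6 + \left(\left(-13 + 2\right) \frac{1}{45} - \frac{5}{69}\right)\right)^{2} = \left(-6 - \frac{328}{1035}\right)^{2} = \left(- \frac{6538}{1035}\right)^{2} = \frac{42745444}{1071225}$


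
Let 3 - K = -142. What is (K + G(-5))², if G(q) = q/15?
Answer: 188356/9 ≈ 20928.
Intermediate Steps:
G(q) = q/15 (G(q) = q*(1/15) = q/15)
K = 145 (K = 3 - 1*(-142) = 3 + 142 = 145)
(K + G(-5))² = (145 + (1/15)*(-5))² = (145 - ⅓)² = (434/3)² = 188356/9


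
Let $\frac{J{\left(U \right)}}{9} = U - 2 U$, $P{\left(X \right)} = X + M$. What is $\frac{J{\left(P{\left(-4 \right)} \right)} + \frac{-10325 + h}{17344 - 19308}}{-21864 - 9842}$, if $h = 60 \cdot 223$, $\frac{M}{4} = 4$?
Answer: $\frac{215167}{62270584} \approx 0.0034554$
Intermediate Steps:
$M = 16$ ($M = 4 \cdot 4 = 16$)
$P{\left(X \right)} = 16 + X$ ($P{\left(X \right)} = X + 16 = 16 + X$)
$h = 13380$
$J{\left(U \right)} = - 9 U$ ($J{\left(U \right)} = 9 \left(U - 2 U\right) = 9 \left(- U\right) = - 9 U$)
$\frac{J{\left(P{\left(-4 \right)} \right)} + \frac{-10325 + h}{17344 - 19308}}{-21864 - 9842} = \frac{- 9 \left(16 - 4\right) + \frac{-10325 + 13380}{17344 - 19308}}{-21864 - 9842} = \frac{\left(-9\right) 12 + \frac{3055}{-1964}}{-31706} = \left(-108 + 3055 \left(- \frac{1}{1964}\right)\right) \left(- \frac{1}{31706}\right) = \left(-108 - \frac{3055}{1964}\right) \left(- \frac{1}{31706}\right) = \left(- \frac{215167}{1964}\right) \left(- \frac{1}{31706}\right) = \frac{215167}{62270584}$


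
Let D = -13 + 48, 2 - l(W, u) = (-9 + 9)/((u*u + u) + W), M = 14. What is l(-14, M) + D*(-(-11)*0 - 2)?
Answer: -68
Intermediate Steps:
l(W, u) = 2 (l(W, u) = 2 - (-9 + 9)/((u*u + u) + W) = 2 - 0/((u² + u) + W) = 2 - 0/((u + u²) + W) = 2 - 0/(W + u + u²) = 2 - 1*0 = 2 + 0 = 2)
D = 35
l(-14, M) + D*(-(-11)*0 - 2) = 2 + 35*(-(-11)*0 - 2) = 2 + 35*(-11*0 - 2) = 2 + 35*(0 - 2) = 2 + 35*(-2) = 2 - 70 = -68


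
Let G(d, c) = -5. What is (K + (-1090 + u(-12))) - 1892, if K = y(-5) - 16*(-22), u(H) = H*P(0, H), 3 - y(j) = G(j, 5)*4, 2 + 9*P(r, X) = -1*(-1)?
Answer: -7817/3 ≈ -2605.7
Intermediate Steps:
P(r, X) = -1/9 (P(r, X) = -2/9 + (-1*(-1))/9 = -2/9 + (1/9)*1 = -2/9 + 1/9 = -1/9)
y(j) = 23 (y(j) = 3 - (-5)*4 = 3 - 1*(-20) = 3 + 20 = 23)
u(H) = -H/9 (u(H) = H*(-1/9) = -H/9)
K = 375 (K = 23 - 16*(-22) = 23 + 352 = 375)
(K + (-1090 + u(-12))) - 1892 = (375 + (-1090 - 1/9*(-12))) - 1892 = (375 + (-1090 + 4/3)) - 1892 = (375 - 3266/3) - 1892 = -2141/3 - 1892 = -7817/3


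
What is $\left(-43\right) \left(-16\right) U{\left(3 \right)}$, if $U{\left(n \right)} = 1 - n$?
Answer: $-1376$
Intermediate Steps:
$\left(-43\right) \left(-16\right) U{\left(3 \right)} = \left(-43\right) \left(-16\right) \left(1 - 3\right) = 688 \left(1 - 3\right) = 688 \left(-2\right) = -1376$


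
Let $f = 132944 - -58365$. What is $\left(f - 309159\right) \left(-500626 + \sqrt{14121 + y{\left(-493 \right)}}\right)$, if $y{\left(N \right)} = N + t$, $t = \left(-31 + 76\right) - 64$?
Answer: $58998774100 - 117850 \sqrt{13609} \approx 5.8985 \cdot 10^{10}$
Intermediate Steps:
$f = 191309$ ($f = 132944 + 58365 = 191309$)
$t = -19$ ($t = 45 - 64 = -19$)
$y{\left(N \right)} = -19 + N$ ($y{\left(N \right)} = N - 19 = -19 + N$)
$\left(f - 309159\right) \left(-500626 + \sqrt{14121 + y{\left(-493 \right)}}\right) = \left(191309 - 309159\right) \left(-500626 + \sqrt{14121 - 512}\right) = - 117850 \left(-500626 + \sqrt{14121 - 512}\right) = - 117850 \left(-500626 + \sqrt{13609}\right) = 58998774100 - 117850 \sqrt{13609}$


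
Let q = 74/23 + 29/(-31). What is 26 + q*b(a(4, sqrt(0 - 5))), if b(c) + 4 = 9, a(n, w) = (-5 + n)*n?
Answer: 26673/713 ≈ 37.410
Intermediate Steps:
a(n, w) = n*(-5 + n)
q = 1627/713 (q = 74*(1/23) + 29*(-1/31) = 74/23 - 29/31 = 1627/713 ≈ 2.2819)
b(c) = 5 (b(c) = -4 + 9 = 5)
26 + q*b(a(4, sqrt(0 - 5))) = 26 + (1627/713)*5 = 26 + 8135/713 = 26673/713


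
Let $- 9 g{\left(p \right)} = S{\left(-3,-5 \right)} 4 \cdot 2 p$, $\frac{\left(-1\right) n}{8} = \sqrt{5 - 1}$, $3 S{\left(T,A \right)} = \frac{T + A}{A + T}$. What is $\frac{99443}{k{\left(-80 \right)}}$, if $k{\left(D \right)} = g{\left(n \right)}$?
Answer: $\frac{2684961}{128} \approx 20976.0$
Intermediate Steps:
$S{\left(T,A \right)} = \frac{1}{3}$ ($S{\left(T,A \right)} = \frac{\left(T + A\right) \frac{1}{A + T}}{3} = \frac{\left(A + T\right) \frac{1}{A + T}}{3} = \frac{1}{3} \cdot 1 = \frac{1}{3}$)
$n = -16$ ($n = - 8 \sqrt{5 - 1} = - 8 \sqrt{4} = \left(-8\right) 2 = -16$)
$g{\left(p \right)} = - \frac{8 p}{27}$ ($g{\left(p \right)} = - \frac{\frac{4 \cdot 2}{3} p}{9} = - \frac{\frac{1}{3} \cdot 8 p}{9} = - \frac{\frac{8}{3} p}{9} = - \frac{8 p}{27}$)
$k{\left(D \right)} = \frac{128}{27}$ ($k{\left(D \right)} = \left(- \frac{8}{27}\right) \left(-16\right) = \frac{128}{27}$)
$\frac{99443}{k{\left(-80 \right)}} = \frac{99443}{\frac{128}{27}} = 99443 \cdot \frac{27}{128} = \frac{2684961}{128}$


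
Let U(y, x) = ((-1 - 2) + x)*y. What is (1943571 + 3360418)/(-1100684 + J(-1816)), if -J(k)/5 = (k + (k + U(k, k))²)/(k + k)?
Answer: 10607978/30008324547 ≈ 0.00035350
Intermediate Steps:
U(y, x) = y*(-3 + x) (U(y, x) = (-3 + x)*y = y*(-3 + x))
J(k) = -5*(k + (k + k*(-3 + k))²)/(2*k) (J(k) = -5*(k + (k + k*(-3 + k))²)/(k + k) = -5*(k + (k + k*(-3 + k))²)/(2*k))
(1943571 + 3360418)/(-1100684 + J(-1816)) = (1943571 + 3360418)/(-1100684 + (-5/2 - 5/2*(-1816)*(-2 - 1816)²)) = 5303989/(-1100684 + (-5/2 - 5/2*(-1816)*(-1818)²)) = 5303989/(-1100684 + (-5/2 - 5/2*(-1816)*3305124)) = 5303989/(-1100684 + (-5/2 + 15005262960)) = 5303989/(-1100684 + 30010525915/2) = 5303989/(30008324547/2) = 5303989*(2/30008324547) = 10607978/30008324547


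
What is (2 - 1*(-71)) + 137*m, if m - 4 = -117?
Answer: -15408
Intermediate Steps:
m = -113 (m = 4 - 117 = -113)
(2 - 1*(-71)) + 137*m = (2 - 1*(-71)) + 137*(-113) = (2 + 71) - 15481 = 73 - 15481 = -15408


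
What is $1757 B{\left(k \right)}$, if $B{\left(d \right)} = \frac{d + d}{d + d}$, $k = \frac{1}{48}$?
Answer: $1757$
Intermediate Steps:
$k = \frac{1}{48} \approx 0.020833$
$B{\left(d \right)} = 1$ ($B{\left(d \right)} = \frac{2 d}{2 d} = 2 d \frac{1}{2 d} = 1$)
$1757 B{\left(k \right)} = 1757 \cdot 1 = 1757$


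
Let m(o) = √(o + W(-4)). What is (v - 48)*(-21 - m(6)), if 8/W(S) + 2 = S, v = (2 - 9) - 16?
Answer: 1491 + 71*√42/3 ≈ 1644.4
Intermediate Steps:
v = -23 (v = -7 - 16 = -23)
W(S) = 8/(-2 + S)
m(o) = √(-4/3 + o) (m(o) = √(o + 8/(-2 - 4)) = √(o + 8/(-6)) = √(o + 8*(-⅙)) = √(o - 4/3) = √(-4/3 + o))
(v - 48)*(-21 - m(6)) = (-23 - 48)*(-21 - √(-12 + 9*6)/3) = -71*(-21 - √(-12 + 54)/3) = -71*(-21 - √42/3) = 1491 + 71*√42/3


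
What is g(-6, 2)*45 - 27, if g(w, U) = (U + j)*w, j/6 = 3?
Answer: -5427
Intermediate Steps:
j = 18 (j = 6*3 = 18)
g(w, U) = w*(18 + U) (g(w, U) = (U + 18)*w = (18 + U)*w = w*(18 + U))
g(-6, 2)*45 - 27 = -6*(18 + 2)*45 - 27 = -6*20*45 - 27 = -120*45 - 27 = -5400 - 27 = -5427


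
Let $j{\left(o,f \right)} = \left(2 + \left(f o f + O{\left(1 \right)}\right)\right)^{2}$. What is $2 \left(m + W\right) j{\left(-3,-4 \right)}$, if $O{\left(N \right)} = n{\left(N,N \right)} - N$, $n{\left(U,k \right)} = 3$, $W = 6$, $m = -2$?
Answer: $15488$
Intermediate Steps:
$O{\left(N \right)} = 3 - N$
$j{\left(o,f \right)} = \left(4 + o f^{2}\right)^{2}$ ($j{\left(o,f \right)} = \left(2 + \left(f o f + \left(3 - 1\right)\right)\right)^{2} = \left(2 + \left(o f^{2} + \left(3 - 1\right)\right)\right)^{2} = \left(2 + \left(o f^{2} + 2\right)\right)^{2} = \left(2 + \left(2 + o f^{2}\right)\right)^{2} = \left(4 + o f^{2}\right)^{2}$)
$2 \left(m + W\right) j{\left(-3,-4 \right)} = 2 \left(-2 + 6\right) \left(4 - 3 \left(-4\right)^{2}\right)^{2} = 2 \cdot 4 \left(4 - 48\right)^{2} = 8 \left(4 - 48\right)^{2} = 8 \left(-44\right)^{2} = 8 \cdot 1936 = 15488$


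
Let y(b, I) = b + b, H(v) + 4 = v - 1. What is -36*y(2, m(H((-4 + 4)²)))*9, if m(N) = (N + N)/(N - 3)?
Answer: -1296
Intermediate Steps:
H(v) = -5 + v (H(v) = -4 + (v - 1) = -4 + (-1 + v) = -5 + v)
m(N) = 2*N/(-3 + N) (m(N) = (2*N)/(-3 + N) = 2*N/(-3 + N))
y(b, I) = 2*b
-36*y(2, m(H((-4 + 4)²)))*9 = -72*2*9 = -36*4*9 = -144*9 = -1296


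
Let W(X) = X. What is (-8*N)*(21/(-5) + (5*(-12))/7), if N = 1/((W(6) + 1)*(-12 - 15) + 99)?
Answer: -596/525 ≈ -1.1352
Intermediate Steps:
N = -1/90 (N = 1/((6 + 1)*(-12 - 15) + 99) = 1/(7*(-27) + 99) = 1/(-189 + 99) = 1/(-90) = -1/90 ≈ -0.011111)
(-8*N)*(21/(-5) + (5*(-12))/7) = (-8*(-1/90))*(21/(-5) + (5*(-12))/7) = 4*(21*(-⅕) - 60*⅐)/45 = 4*(-21/5 - 60/7)/45 = (4/45)*(-447/35) = -596/525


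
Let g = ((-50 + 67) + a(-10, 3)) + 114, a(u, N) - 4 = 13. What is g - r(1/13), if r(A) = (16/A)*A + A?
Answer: 1715/13 ≈ 131.92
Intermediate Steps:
a(u, N) = 17 (a(u, N) = 4 + 13 = 17)
g = 148 (g = ((-50 + 67) + 17) + 114 = (17 + 17) + 114 = 34 + 114 = 148)
r(A) = 16 + A
g - r(1/13) = 148 - (16 + 1/13) = 148 - 1*209/13 = 148 - 209/13 = 1715/13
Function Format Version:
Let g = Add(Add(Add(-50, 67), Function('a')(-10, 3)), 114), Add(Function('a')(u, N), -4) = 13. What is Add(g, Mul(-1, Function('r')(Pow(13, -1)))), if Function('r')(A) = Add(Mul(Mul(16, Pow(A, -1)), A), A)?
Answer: Rational(1715, 13) ≈ 131.92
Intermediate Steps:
Function('a')(u, N) = 17 (Function('a')(u, N) = Add(4, 13) = 17)
g = 148 (g = Add(Add(Add(-50, 67), 17), 114) = Add(Add(17, 17), 114) = Add(34, 114) = 148)
Function('r')(A) = Add(16, A)
Add(g, Mul(-1, Function('r')(Pow(13, -1)))) = Add(148, Mul(-1, Add(16, Pow(13, -1)))) = Add(148, Mul(-1, Add(16, Rational(1, 13)))) = Add(148, Mul(-1, Rational(209, 13))) = Add(148, Rational(-209, 13)) = Rational(1715, 13)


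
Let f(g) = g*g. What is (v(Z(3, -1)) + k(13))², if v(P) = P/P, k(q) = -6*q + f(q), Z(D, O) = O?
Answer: 8464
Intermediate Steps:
f(g) = g²
k(q) = q² - 6*q (k(q) = -6*q + q² = q² - 6*q)
v(P) = 1
(v(Z(3, -1)) + k(13))² = (1 + 13*(-6 + 13))² = (1 + 13*7)² = (1 + 91)² = 92² = 8464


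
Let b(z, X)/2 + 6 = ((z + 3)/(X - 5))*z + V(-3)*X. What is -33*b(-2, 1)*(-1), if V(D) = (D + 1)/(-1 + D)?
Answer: -330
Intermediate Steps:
V(D) = (1 + D)/(-1 + D)
b(z, X) = -12 + X + 2*z*(3 + z)/(-5 + X) (b(z, X) = -12 + 2*(((z + 3)/(X - 5))*z + ((1 - 3)/(-1 - 3))*X) = -12 + 2*(((3 + z)/(-5 + X))*z + (-2/(-4))*X) = -12 + 2*(((3 + z)/(-5 + X))*z + (-¼*(-2))*X) = -12 + 2*(z*(3 + z)/(-5 + X) + X/2) = -12 + 2*(X/2 + z*(3 + z)/(-5 + X)) = -12 + (X + 2*z*(3 + z)/(-5 + X)) = -12 + X + 2*z*(3 + z)/(-5 + X))
-33*b(-2, 1)*(-1) = -33*(60 + 1² - 17*1 + 2*(-2)² + 6*(-2))/(-5 + 1)*(-1) = -33*(60 + 1 - 17 + 2*4 - 12)/(-4)*(-1) = -(-33)*(60 + 1 - 17 + 8 - 12)/4*(-1) = -(-33)*40/4*(-1) = -33*(-10)*(-1) = 330*(-1) = -330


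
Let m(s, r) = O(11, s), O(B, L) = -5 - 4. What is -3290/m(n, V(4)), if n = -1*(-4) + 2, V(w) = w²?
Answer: 3290/9 ≈ 365.56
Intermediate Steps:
O(B, L) = -9
n = 6 (n = 4 + 2 = 6)
m(s, r) = -9
-3290/m(n, V(4)) = -3290/(-9) = -3290*(-⅑) = 3290/9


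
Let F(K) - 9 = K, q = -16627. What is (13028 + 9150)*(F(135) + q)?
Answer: -365559974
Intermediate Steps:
F(K) = 9 + K
(13028 + 9150)*(F(135) + q) = (13028 + 9150)*((9 + 135) - 16627) = 22178*(144 - 16627) = 22178*(-16483) = -365559974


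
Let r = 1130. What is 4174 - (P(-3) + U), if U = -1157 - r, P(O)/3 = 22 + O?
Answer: 6404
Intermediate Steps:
P(O) = 66 + 3*O (P(O) = 3*(22 + O) = 66 + 3*O)
U = -2287 (U = -1157 - 1*1130 = -1157 - 1130 = -2287)
4174 - (P(-3) + U) = 4174 - ((66 + 3*(-3)) - 2287) = 4174 - ((66 - 9) - 2287) = 4174 - (57 - 2287) = 4174 - 1*(-2230) = 4174 + 2230 = 6404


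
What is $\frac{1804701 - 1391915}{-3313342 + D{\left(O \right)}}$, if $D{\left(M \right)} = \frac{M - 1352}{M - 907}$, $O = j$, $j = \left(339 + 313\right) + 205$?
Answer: $- \frac{4127860}{33133321} \approx -0.12458$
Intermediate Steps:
$j = 857$ ($j = 652 + 205 = 857$)
$O = 857$
$D{\left(M \right)} = \frac{-1352 + M}{-907 + M}$
$\frac{1804701 - 1391915}{-3313342 + D{\left(O \right)}} = \frac{1804701 - 1391915}{-3313342 + \frac{-1352 + 857}{-907 + 857}} = \frac{412786}{-3313342 + \frac{1}{-50} \left(-495\right)} = \frac{412786}{-3313342 - - \frac{99}{10}} = \frac{412786}{-3313342 + \frac{99}{10}} = \frac{412786}{- \frac{33133321}{10}} = 412786 \left(- \frac{10}{33133321}\right) = - \frac{4127860}{33133321}$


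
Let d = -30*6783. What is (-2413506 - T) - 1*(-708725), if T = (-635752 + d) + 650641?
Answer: -1516180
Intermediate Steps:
d = -203490
T = -188601 (T = (-635752 - 203490) + 650641 = -839242 + 650641 = -188601)
(-2413506 - T) - 1*(-708725) = (-2413506 - 1*(-188601)) - 1*(-708725) = (-2413506 + 188601) + 708725 = -2224905 + 708725 = -1516180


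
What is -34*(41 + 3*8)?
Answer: -2210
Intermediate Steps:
-34*(41 + 3*8) = -34*(41 + 24) = -34*65 = -2210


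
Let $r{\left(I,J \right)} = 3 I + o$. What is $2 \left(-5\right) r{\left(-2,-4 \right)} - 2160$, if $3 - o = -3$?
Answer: $-2160$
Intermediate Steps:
$o = 6$ ($o = 3 - -3 = 3 + 3 = 6$)
$r{\left(I,J \right)} = 6 + 3 I$ ($r{\left(I,J \right)} = 3 I + 6 = 6 + 3 I$)
$2 \left(-5\right) r{\left(-2,-4 \right)} - 2160 = 2 \left(-5\right) \left(6 + 3 \left(-2\right)\right) - 2160 = - 10 \left(6 - 6\right) - 2160 = \left(-10\right) 0 - 2160 = 0 - 2160 = -2160$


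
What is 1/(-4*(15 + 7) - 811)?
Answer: -1/899 ≈ -0.0011123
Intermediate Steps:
1/(-4*(15 + 7) - 811) = 1/(-4*22 - 811) = 1/(-88 - 811) = 1/(-899) = -1/899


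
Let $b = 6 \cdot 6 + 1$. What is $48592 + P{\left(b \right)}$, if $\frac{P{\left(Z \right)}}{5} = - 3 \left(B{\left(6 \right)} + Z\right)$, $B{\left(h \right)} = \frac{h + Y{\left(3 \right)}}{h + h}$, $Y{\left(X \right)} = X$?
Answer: $\frac{192103}{4} \approx 48026.0$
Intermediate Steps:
$b = 37$ ($b = 36 + 1 = 37$)
$B{\left(h \right)} = \frac{3 + h}{2 h}$ ($B{\left(h \right)} = \frac{h + 3}{h + h} = \frac{3 + h}{2 h}$)
$P{\left(Z \right)} = - \frac{45}{4} - 15 Z$ ($P{\left(Z \right)} = 5 \left(- 3 \left(\frac{3 + 6}{2 \cdot 6} + Z\right)\right) = 5 \left(- 3 \left(\frac{1}{2} \cdot \frac{1}{6} \cdot 9 + Z\right)\right) = 5 \left(- 3 \left(\frac{3}{4} + Z\right)\right) = 5 \left(- \frac{9}{4} - 3 Z\right) = - \frac{45}{4} - 15 Z$)
$48592 + P{\left(b \right)} = 48592 - \frac{2265}{4} = \frac{192103}{4}$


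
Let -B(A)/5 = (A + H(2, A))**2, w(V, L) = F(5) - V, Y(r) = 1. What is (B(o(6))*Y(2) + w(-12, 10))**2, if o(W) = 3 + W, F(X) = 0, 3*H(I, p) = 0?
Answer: 154449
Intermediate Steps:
H(I, p) = 0 (H(I, p) = (1/3)*0 = 0)
w(V, L) = -V (w(V, L) = 0 - V = -V)
B(A) = -5*A**2 (B(A) = -5*(A + 0)**2 = -5*A**2)
(B(o(6))*Y(2) + w(-12, 10))**2 = (-5*(3 + 6)**2*1 - 1*(-12))**2 = (-5*9**2*1 + 12)**2 = (-5*81*1 + 12)**2 = (-405*1 + 12)**2 = (-405 + 12)**2 = (-393)**2 = 154449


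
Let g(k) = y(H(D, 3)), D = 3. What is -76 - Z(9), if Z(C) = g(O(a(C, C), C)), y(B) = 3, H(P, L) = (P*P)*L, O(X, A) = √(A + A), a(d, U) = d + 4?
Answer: -79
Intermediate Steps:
a(d, U) = 4 + d
O(X, A) = √2*√A (O(X, A) = √(2*A) = √2*√A)
H(P, L) = L*P² (H(P, L) = P²*L = L*P²)
g(k) = 3
Z(C) = 3
-76 - Z(9) = -76 - 1*3 = -76 - 3 = -79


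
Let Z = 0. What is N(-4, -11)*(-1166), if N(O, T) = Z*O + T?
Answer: 12826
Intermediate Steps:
N(O, T) = T (N(O, T) = 0*O + T = 0 + T = T)
N(-4, -11)*(-1166) = -11*(-1166) = 12826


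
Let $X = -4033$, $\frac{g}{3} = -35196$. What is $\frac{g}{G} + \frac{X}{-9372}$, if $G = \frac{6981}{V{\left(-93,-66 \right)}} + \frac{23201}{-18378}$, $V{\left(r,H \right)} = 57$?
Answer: $- \frac{345369592871981}{396667903764} \approx -870.68$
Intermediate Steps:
$g = -105588$ ($g = 3 \left(-35196\right) = -105588$)
$G = \frac{42324787}{349182}$ ($G = \frac{6981}{57} + \frac{23201}{-18378} = 6981 \cdot \frac{1}{57} + 23201 \left(- \frac{1}{18378}\right) = \frac{2327}{19} - \frac{23201}{18378} = \frac{42324787}{349182} \approx 121.21$)
$\frac{g}{G} + \frac{X}{-9372} = - \frac{105588}{\frac{42324787}{349182}} - \frac{4033}{-9372} = \left(-105588\right) \frac{349182}{42324787} - - \frac{4033}{9372} = - \frac{36869429016}{42324787} + \frac{4033}{9372} = - \frac{345369592871981}{396667903764}$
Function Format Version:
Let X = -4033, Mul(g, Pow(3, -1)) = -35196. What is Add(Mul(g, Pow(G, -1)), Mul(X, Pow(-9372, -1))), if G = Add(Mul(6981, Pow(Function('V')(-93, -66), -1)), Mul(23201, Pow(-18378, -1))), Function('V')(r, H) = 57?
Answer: Rational(-345369592871981, 396667903764) ≈ -870.68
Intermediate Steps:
g = -105588 (g = Mul(3, -35196) = -105588)
G = Rational(42324787, 349182) (G = Add(Mul(6981, Pow(57, -1)), Mul(23201, Pow(-18378, -1))) = Add(Mul(6981, Rational(1, 57)), Mul(23201, Rational(-1, 18378))) = Add(Rational(2327, 19), Rational(-23201, 18378)) = Rational(42324787, 349182) ≈ 121.21)
Add(Mul(g, Pow(G, -1)), Mul(X, Pow(-9372, -1))) = Add(Mul(-105588, Pow(Rational(42324787, 349182), -1)), Mul(-4033, Pow(-9372, -1))) = Add(Mul(-105588, Rational(349182, 42324787)), Mul(-4033, Rational(-1, 9372))) = Add(Rational(-36869429016, 42324787), Rational(4033, 9372)) = Rational(-345369592871981, 396667903764)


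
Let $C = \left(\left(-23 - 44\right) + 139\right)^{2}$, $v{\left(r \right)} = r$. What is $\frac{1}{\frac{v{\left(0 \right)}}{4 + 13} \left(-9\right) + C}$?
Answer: $\frac{1}{5184} \approx 0.0001929$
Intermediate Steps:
$C = 5184$ ($C = \left(-67 + 139\right)^{2} = 72^{2} = 5184$)
$\frac{1}{\frac{v{\left(0 \right)}}{4 + 13} \left(-9\right) + C} = \frac{1}{\frac{0}{4 + 13} \left(-9\right) + 5184} = \frac{1}{\frac{0}{17} \left(-9\right) + 5184} = \frac{1}{0 \cdot \frac{1}{17} \left(-9\right) + 5184} = \frac{1}{0 \left(-9\right) + 5184} = \frac{1}{0 + 5184} = \frac{1}{5184}$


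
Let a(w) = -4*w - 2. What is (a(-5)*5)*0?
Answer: 0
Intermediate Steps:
a(w) = -2 - 4*w
(a(-5)*5)*0 = ((-2 - 4*(-5))*5)*0 = ((-2 + 20)*5)*0 = (18*5)*0 = 90*0 = 0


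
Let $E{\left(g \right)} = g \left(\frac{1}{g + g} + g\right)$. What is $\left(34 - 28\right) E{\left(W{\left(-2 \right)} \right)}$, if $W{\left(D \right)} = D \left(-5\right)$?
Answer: $603$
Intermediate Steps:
$W{\left(D \right)} = - 5 D$
$E{\left(g \right)} = g \left(g + \frac{1}{2 g}\right)$ ($E{\left(g \right)} = g \left(\frac{1}{2 g} + g\right) = g \left(g + \frac{1}{2 g}\right)$)
$\left(34 - 28\right) E{\left(W{\left(-2 \right)} \right)} = \left(34 - 28\right) \left(\frac{1}{2} + \left(\left(-5\right) \left(-2\right)\right)^{2}\right) = 6 \left(\frac{1}{2} + 10^{2}\right) = 6 \left(\frac{1}{2} + 100\right) = 6 \cdot \frac{201}{2} = 603$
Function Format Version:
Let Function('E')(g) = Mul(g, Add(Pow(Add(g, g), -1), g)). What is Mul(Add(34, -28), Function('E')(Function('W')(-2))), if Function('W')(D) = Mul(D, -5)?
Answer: 603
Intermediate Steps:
Function('W')(D) = Mul(-5, D)
Function('E')(g) = Mul(g, Add(g, Mul(Rational(1, 2), Pow(g, -1)))) (Function('E')(g) = Mul(g, Add(Pow(Mul(2, g), -1), g)) = Mul(g, Add(Mul(Rational(1, 2), Pow(g, -1)), g)) = Mul(g, Add(g, Mul(Rational(1, 2), Pow(g, -1)))))
Mul(Add(34, -28), Function('E')(Function('W')(-2))) = Mul(Add(34, -28), Add(Rational(1, 2), Pow(Mul(-5, -2), 2))) = Mul(6, Add(Rational(1, 2), Pow(10, 2))) = Mul(6, Add(Rational(1, 2), 100)) = Mul(6, Rational(201, 2)) = 603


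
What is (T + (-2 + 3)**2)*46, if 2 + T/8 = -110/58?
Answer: -40250/29 ≈ -1387.9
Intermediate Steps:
T = -904/29 (T = -16 + 8*(-110/58) = -16 + 8*(-110*1/58) = -16 + 8*(-55/29) = -16 - 440/29 = -904/29 ≈ -31.172)
(T + (-2 + 3)**2)*46 = (-904/29 + (-2 + 3)**2)*46 = (-904/29 + 1**2)*46 = (-904/29 + 1)*46 = -875/29*46 = -40250/29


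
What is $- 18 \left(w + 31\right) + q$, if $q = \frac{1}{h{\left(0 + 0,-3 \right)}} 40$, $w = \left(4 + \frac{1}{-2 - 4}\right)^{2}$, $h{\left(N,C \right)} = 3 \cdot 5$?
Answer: $- \frac{4919}{6} \approx -819.83$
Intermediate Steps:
$h{\left(N,C \right)} = 15$
$w = \frac{529}{36}$ ($w = \left(4 + \frac{1}{-6}\right)^{2} = \left(4 - \frac{1}{6}\right)^{2} = \left(\frac{23}{6}\right)^{2} = \frac{529}{36} \approx 14.694$)
$q = \frac{8}{3}$ ($q = \frac{1}{15} \cdot 40 = \frac{8}{3} \approx 2.6667$)
$- 18 \left(w + 31\right) + q = - 18 \left(\frac{529}{36} + 31\right) + \frac{8}{3} = \left(-18\right) \frac{1645}{36} + \frac{8}{3} = - \frac{1645}{2} + \frac{8}{3} = - \frac{4919}{6}$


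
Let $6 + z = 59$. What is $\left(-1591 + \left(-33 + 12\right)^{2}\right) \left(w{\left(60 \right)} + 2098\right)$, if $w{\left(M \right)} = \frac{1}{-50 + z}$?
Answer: $- \frac{7239250}{3} \approx -2.4131 \cdot 10^{6}$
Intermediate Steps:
$z = 53$ ($z = -6 + 59 = 53$)
$w{\left(M \right)} = \frac{1}{3}$ ($w{\left(M \right)} = \frac{1}{-50 + 53} = \frac{1}{3}$)
$\left(-1591 + \left(-33 + 12\right)^{2}\right) \left(w{\left(60 \right)} + 2098\right) = \left(-1591 + \left(-33 + 12\right)^{2}\right) \left(\frac{1}{3} + 2098\right) = \left(-1591 + \left(-21\right)^{2}\right) \frac{6295}{3} = \left(-1591 + 441\right) \frac{6295}{3} = \left(-1150\right) \frac{6295}{3} = - \frac{7239250}{3}$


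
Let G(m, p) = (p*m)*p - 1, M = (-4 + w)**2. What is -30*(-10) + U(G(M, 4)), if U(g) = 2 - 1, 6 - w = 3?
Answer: 301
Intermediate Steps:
w = 3 (w = 6 - 1*3 = 6 - 3 = 3)
M = 1 (M = (-4 + 3)**2 = (-1)**2 = 1)
G(m, p) = -1 + m*p**2 (G(m, p) = (m*p)*p - 1 = m*p**2 - 1 = -1 + m*p**2)
U(g) = 1
-30*(-10) + U(G(M, 4)) = -30*(-10) + 1 = 300 + 1 = 301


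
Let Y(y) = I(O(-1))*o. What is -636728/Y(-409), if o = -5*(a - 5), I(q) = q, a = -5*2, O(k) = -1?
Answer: 636728/75 ≈ 8489.7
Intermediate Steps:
a = -10
o = 75 (o = -5*(-10 - 5) = -5*(-15) = 75)
Y(y) = -75 (Y(y) = -1*75 = -75)
-636728/Y(-409) = -636728/(-75) = -636728*(-1/75) = 636728/75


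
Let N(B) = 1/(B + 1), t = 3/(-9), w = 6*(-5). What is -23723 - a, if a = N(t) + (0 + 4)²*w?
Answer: -46489/2 ≈ -23245.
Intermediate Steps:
w = -30
t = -⅓ (t = 3*(-⅑) = -⅓ ≈ -0.33333)
N(B) = 1/(1 + B)
a = -957/2 (a = 1/(1 - ⅓) + (0 + 4)²*(-30) = 1/(⅔) + 4²*(-30) = 3/2 + 16*(-30) = 3/2 - 480 = -957/2 ≈ -478.50)
-23723 - a = -23723 - 1*(-957/2) = -23723 + 957/2 = -46489/2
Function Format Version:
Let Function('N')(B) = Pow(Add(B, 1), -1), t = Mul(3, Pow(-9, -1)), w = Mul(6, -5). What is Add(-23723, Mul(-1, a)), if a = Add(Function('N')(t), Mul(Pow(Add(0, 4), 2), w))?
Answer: Rational(-46489, 2) ≈ -23245.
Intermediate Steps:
w = -30
t = Rational(-1, 3) (t = Mul(3, Rational(-1, 9)) = Rational(-1, 3) ≈ -0.33333)
Function('N')(B) = Pow(Add(1, B), -1)
a = Rational(-957, 2) (a = Add(Pow(Add(1, Rational(-1, 3)), -1), Mul(Pow(Add(0, 4), 2), -30)) = Add(Pow(Rational(2, 3), -1), Mul(Pow(4, 2), -30)) = Add(Rational(3, 2), Mul(16, -30)) = Add(Rational(3, 2), -480) = Rational(-957, 2) ≈ -478.50)
Add(-23723, Mul(-1, a)) = Add(-23723, Mul(-1, Rational(-957, 2))) = Add(-23723, Rational(957, 2)) = Rational(-46489, 2)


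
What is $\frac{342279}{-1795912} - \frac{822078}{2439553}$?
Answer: $- \frac{2311387506423}{4381222507336} \approx -0.52757$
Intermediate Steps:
$\frac{342279}{-1795912} - \frac{822078}{2439553} = 342279 \left(- \frac{1}{1795912}\right) - \frac{822078}{2439553} = - \frac{342279}{1795912} - \frac{822078}{2439553} = - \frac{2311387506423}{4381222507336}$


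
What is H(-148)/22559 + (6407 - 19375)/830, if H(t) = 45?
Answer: -146253881/9361985 ≈ -15.622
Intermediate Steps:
H(-148)/22559 + (6407 - 19375)/830 = 45/22559 + (6407 - 19375)/830 = 45*(1/22559) - 12968*1/830 = 45/22559 - 6484/415 = -146253881/9361985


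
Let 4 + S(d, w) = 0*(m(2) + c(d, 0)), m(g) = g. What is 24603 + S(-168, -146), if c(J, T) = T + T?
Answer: 24599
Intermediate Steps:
c(J, T) = 2*T
S(d, w) = -4 (S(d, w) = -4 + 0*(2 + 2*0) = -4 + 0*(2 + 0) = -4 + 0*2 = -4 + 0 = -4)
24603 + S(-168, -146) = 24603 - 4 = 24599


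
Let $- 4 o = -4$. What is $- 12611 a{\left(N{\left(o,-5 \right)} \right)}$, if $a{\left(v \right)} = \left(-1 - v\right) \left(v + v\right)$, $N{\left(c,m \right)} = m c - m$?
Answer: $0$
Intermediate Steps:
$o = 1$ ($o = \left(- \frac{1}{4}\right) \left(-4\right) = 1$)
$N{\left(c,m \right)} = - m + c m$ ($N{\left(c,m \right)} = c m - m = - m + c m$)
$a{\left(v \right)} = 2 v \left(-1 - v\right)$ ($a{\left(v \right)} = \left(-1 - v\right) 2 v = 2 v \left(-1 - v\right)$)
$- 12611 a{\left(N{\left(o,-5 \right)} \right)} = - 12611 \left(- 2 \left(- 5 \left(-1 + 1\right)\right) \left(1 - 5 \left(-1 + 1\right)\right)\right) = - 12611 \left(- 2 \left(\left(-5\right) 0\right) \left(1 - 0\right)\right) = - 12611 \left(\left(-2\right) 0 \left(1 + 0\right)\right) = - 12611 \left(\left(-2\right) 0 \cdot 1\right) = \left(-12611\right) 0 = 0$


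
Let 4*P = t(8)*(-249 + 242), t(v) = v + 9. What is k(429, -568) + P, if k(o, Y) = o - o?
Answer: -119/4 ≈ -29.750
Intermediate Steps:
t(v) = 9 + v
k(o, Y) = 0
P = -119/4 (P = ((9 + 8)*(-249 + 242))/4 = (17*(-7))/4 = (¼)*(-119) = -119/4 ≈ -29.750)
k(429, -568) + P = 0 - 119/4 = -119/4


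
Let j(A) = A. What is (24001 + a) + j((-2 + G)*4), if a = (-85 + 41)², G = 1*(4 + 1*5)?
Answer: 25965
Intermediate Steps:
G = 9 (G = 1*(4 + 5) = 1*9 = 9)
a = 1936 (a = (-44)² = 1936)
(24001 + a) + j((-2 + G)*4) = (24001 + 1936) + (-2 + 9)*4 = 25937 + 7*4 = 25937 + 28 = 25965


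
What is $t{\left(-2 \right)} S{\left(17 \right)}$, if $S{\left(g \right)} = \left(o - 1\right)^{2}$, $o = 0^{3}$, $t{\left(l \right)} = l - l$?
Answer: $0$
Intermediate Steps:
$t{\left(l \right)} = 0$
$o = 0$
$S{\left(g \right)} = 1$ ($S{\left(g \right)} = \left(0 - 1\right)^{2} = \left(-1\right)^{2} = 1$)
$t{\left(-2 \right)} S{\left(17 \right)} = 0 \cdot 1 = 0$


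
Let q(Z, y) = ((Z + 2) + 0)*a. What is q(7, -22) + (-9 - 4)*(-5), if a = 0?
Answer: 65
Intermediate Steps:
q(Z, y) = 0 (q(Z, y) = ((Z + 2) + 0)*0 = ((2 + Z) + 0)*0 = (2 + Z)*0 = 0)
q(7, -22) + (-9 - 4)*(-5) = 0 + (-9 - 4)*(-5) = 0 - 13*(-5) = 0 + 65 = 65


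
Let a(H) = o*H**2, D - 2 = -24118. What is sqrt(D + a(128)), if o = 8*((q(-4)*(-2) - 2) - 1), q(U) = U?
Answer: 2*sqrt(157811) ≈ 794.51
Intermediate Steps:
D = -24116 (D = 2 - 24118 = -24116)
o = 40 (o = 8*((-4*(-2) - 2) - 1) = 8*((8 - 2) - 1) = 8*(6 - 1) = 8*5 = 40)
a(H) = 40*H**2
sqrt(D + a(128)) = sqrt(-24116 + 40*128**2) = sqrt(-24116 + 40*16384) = sqrt(-24116 + 655360) = sqrt(631244) = 2*sqrt(157811)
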